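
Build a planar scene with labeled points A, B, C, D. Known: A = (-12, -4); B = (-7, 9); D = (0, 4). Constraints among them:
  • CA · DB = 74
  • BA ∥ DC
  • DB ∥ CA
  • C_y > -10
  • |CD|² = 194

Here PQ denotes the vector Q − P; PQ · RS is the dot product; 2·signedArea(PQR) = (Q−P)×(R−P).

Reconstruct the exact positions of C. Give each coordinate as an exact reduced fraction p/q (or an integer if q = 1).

1. C_x = -5  [DB ∥ CA ∩ BA ∥ DC]
2. C_y = -9  [DB ∥ CA ∩ BA ∥ DC]
   → C = (-5, -9)

C = (-5, -9)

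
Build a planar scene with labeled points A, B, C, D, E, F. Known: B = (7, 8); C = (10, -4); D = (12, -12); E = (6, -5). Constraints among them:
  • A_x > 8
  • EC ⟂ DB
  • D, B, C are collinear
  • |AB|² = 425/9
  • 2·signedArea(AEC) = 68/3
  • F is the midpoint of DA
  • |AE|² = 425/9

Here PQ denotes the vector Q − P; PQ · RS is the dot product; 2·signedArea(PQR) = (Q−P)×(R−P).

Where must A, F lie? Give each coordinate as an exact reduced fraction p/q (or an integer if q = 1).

A = (26/3, 4/3)
F = (31/3, -16/3)

1. A_x = 26/3  [line -1·x + 4·y + 10/3 = 0 ∩ |AE|² = 425/9]
2. A_y = 4/3  [line -1·x + 4·y + 10/3 = 0 ∩ |AE|² = 425/9]
   → A = (26/3, 4/3)
3. F_x = 31/3  [F is the midpoint of DA]
4. F_y = -16/3  [F is the midpoint of DA]
   → F = (31/3, -16/3)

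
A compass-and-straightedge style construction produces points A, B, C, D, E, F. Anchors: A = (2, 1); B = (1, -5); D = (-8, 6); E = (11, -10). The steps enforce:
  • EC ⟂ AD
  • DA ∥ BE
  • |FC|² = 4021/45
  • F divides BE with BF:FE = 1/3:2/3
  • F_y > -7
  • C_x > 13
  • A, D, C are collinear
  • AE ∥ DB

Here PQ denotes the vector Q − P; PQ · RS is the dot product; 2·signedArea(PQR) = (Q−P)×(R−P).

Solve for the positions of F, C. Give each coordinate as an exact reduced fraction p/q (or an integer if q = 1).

C = (68/5, -24/5)
F = (13/3, -20/3)

1. F_x = 13/3  [F divides BE with BF:FE = 1/3:2/3]
2. F_y = -20/3  [F divides BE with BF:FE = 1/3:2/3]
   → F = (13/3, -20/3)
3. C_x = 68/5  [A, D, C are collinear ∩ EC ⟂ AD]
4. C_y = -24/5  [A, D, C are collinear ∩ EC ⟂ AD]
   → C = (68/5, -24/5)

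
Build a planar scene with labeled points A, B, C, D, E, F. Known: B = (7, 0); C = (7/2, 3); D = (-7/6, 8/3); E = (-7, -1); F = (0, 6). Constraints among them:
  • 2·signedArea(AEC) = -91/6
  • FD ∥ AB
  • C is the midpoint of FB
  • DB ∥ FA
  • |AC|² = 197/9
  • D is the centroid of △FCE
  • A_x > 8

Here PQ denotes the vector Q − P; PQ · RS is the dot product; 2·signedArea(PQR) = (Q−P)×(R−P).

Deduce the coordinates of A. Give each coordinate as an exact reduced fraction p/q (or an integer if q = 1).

1. A_x = 49/6  [FD ∥ AB ∩ DB ∥ FA]
2. A_y = 10/3  [FD ∥ AB ∩ DB ∥ FA]
   → A = (49/6, 10/3)

A = (49/6, 10/3)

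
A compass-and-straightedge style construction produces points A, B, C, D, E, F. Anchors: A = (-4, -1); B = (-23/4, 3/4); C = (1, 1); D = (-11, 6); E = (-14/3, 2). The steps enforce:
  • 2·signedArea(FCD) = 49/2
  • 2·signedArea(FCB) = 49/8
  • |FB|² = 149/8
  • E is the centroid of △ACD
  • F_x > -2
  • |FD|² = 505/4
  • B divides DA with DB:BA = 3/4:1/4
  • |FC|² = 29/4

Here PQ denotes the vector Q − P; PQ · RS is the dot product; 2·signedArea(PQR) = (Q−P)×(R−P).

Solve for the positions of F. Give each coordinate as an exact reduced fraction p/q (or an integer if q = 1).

1. F_x = -3/2  [2·signedArea(FCB) = 49/8 ∩ 2·signedArea(FCD) = 49/2]
2. F_y = 0  [2·signedArea(FCB) = 49/8 ∩ 2·signedArea(FCD) = 49/2]
   → F = (-3/2, 0)

F = (-3/2, 0)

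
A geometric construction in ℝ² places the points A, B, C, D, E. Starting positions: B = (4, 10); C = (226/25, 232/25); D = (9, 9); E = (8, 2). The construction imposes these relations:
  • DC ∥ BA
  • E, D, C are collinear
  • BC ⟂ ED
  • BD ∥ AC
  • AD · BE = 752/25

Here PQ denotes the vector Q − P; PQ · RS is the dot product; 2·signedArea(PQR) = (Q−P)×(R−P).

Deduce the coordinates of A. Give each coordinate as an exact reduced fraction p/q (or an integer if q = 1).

A = (101/25, 257/25)

1. A_x = 101/25  [BD ∥ AC ∩ DC ∥ BA]
2. A_y = 257/25  [BD ∥ AC ∩ DC ∥ BA]
   → A = (101/25, 257/25)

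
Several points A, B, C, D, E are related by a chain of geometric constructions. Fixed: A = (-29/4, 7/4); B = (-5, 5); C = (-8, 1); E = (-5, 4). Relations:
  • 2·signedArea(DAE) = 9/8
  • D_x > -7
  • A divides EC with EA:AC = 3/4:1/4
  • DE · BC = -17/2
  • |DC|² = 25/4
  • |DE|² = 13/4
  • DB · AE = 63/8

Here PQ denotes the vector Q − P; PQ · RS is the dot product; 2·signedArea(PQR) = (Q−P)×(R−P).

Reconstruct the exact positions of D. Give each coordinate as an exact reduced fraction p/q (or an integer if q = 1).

D = (-13/2, 3)

1. D_x = -13/2  [2·signedArea(DAE) = 9/8 ∩ DE · BC = -17/2]
2. D_y = 3  [2·signedArea(DAE) = 9/8 ∩ DE · BC = -17/2]
   → D = (-13/2, 3)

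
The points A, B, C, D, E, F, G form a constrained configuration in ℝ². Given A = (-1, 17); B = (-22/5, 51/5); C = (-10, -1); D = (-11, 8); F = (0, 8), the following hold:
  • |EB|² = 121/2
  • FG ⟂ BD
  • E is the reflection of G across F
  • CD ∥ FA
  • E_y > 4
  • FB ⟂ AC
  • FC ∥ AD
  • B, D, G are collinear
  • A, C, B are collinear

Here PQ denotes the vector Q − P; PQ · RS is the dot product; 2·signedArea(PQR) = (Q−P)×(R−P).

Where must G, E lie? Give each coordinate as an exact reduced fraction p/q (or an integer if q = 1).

E = (11/10, 47/10)
G = (-11/10, 113/10)

1. G_x = -11/10  [B, D, G are collinear ∩ FG ⟂ BD]
2. G_y = 113/10  [B, D, G are collinear ∩ FG ⟂ BD]
   → G = (-11/10, 113/10)
3. E_x = 11/10  [E is the reflection of G across F]
4. E_y = 47/10  [E is the reflection of G across F]
   → E = (11/10, 47/10)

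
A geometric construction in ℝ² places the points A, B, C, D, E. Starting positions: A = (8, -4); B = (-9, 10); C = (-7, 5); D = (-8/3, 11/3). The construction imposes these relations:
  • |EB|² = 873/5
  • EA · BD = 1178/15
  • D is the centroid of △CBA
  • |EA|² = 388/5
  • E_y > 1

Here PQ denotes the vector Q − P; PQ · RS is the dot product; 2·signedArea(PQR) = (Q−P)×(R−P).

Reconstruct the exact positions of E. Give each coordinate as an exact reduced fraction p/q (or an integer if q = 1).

E = (6/5, 8/5)

1. E_x = 6/5  [line -19/3·x + 19/3·y + -38/15 = 0 ∩ |EB|² = 873/5]
2. E_y = 8/5  [line -19/3·x + 19/3·y + -38/15 = 0 ∩ |EB|² = 873/5]
   → E = (6/5, 8/5)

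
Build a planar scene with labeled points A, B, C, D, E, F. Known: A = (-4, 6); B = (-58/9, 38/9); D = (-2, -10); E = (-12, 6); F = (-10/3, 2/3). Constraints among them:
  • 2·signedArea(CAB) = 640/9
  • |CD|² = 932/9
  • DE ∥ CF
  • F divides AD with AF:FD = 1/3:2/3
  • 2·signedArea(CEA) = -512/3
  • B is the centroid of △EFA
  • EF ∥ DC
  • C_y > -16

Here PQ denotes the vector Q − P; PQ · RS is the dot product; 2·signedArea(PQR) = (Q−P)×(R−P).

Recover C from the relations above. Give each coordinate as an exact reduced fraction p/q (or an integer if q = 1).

1. C_x = 20/3  [DE ∥ CF ∩ EF ∥ DC]
2. C_y = -46/3  [DE ∥ CF ∩ EF ∥ DC]
   → C = (20/3, -46/3)

C = (20/3, -46/3)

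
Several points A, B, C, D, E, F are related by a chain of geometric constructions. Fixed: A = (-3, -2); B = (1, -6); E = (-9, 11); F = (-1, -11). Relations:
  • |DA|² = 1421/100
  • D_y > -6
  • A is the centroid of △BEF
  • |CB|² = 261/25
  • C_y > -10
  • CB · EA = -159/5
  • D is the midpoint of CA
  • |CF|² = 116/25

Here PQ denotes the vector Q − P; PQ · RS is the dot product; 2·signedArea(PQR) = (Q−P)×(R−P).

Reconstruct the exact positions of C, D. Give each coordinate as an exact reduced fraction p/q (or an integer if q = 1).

C = (-1/5, -9)
D = (-8/5, -11/2)

1. C_x = -1/5  [line -6·x + 13·y + 579/5 = 0 ∩ |CF|² = 116/25]
2. C_y = -9  [line -6·x + 13·y + 579/5 = 0 ∩ |CF|² = 116/25]
   → C = (-1/5, -9)
3. D_x = -8/5  [D is the midpoint of CA]
4. D_y = -11/2  [D is the midpoint of CA]
   → D = (-8/5, -11/2)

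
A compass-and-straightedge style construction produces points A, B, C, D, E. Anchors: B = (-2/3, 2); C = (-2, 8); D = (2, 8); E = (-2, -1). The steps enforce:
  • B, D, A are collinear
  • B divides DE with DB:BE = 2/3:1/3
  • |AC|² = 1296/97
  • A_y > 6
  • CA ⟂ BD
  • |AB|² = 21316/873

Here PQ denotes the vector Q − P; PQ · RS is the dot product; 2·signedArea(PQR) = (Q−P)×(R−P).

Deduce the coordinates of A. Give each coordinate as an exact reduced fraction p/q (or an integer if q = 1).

A = (130/97, 632/97)

1. A_x = 130/97  [B, D, A are collinear ∩ CA ⟂ BD]
2. A_y = 632/97  [B, D, A are collinear ∩ CA ⟂ BD]
   → A = (130/97, 632/97)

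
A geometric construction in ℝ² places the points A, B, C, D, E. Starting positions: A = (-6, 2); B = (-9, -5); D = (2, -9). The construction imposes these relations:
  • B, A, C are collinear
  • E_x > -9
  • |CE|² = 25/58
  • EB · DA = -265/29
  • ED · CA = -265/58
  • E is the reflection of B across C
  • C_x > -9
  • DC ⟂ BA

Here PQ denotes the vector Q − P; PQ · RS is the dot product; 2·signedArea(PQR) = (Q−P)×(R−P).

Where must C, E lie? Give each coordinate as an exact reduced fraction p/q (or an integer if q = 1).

C = (-507/58, -255/58)
E = (-246/29, -110/29)

1. C_x = -507/58  [B, A, C are collinear ∩ DC ⟂ BA]
2. C_y = -255/58  [B, A, C are collinear ∩ DC ⟂ BA]
   → C = (-507/58, -255/58)
3. E_x = -246/29  [E is the reflection of B across C]
4. E_y = -110/29  [E is the reflection of B across C]
   → E = (-246/29, -110/29)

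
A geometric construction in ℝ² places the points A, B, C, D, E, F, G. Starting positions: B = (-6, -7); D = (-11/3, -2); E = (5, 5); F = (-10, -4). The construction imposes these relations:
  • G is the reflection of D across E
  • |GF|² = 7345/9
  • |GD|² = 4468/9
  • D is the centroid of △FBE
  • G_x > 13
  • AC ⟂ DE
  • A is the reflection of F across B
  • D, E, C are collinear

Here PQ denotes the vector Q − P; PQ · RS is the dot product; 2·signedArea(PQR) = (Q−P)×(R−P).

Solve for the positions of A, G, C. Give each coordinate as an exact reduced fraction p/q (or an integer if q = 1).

A = (-2, -10)
C = (-7337/1117, -4852/1117)
G = (41/3, 12)

1. A_x = -2  [A is the reflection of F across B]
2. A_y = -10  [A is the reflection of F across B]
   → A = (-2, -10)
3. G_x = 41/3  [G is the reflection of D across E]
4. G_y = 12  [G is the reflection of D across E]
   → G = (41/3, 12)
5. C_x = -7337/1117  [D, E, C are collinear ∩ AC ⟂ DE]
6. C_y = -4852/1117  [D, E, C are collinear ∩ AC ⟂ DE]
   → C = (-7337/1117, -4852/1117)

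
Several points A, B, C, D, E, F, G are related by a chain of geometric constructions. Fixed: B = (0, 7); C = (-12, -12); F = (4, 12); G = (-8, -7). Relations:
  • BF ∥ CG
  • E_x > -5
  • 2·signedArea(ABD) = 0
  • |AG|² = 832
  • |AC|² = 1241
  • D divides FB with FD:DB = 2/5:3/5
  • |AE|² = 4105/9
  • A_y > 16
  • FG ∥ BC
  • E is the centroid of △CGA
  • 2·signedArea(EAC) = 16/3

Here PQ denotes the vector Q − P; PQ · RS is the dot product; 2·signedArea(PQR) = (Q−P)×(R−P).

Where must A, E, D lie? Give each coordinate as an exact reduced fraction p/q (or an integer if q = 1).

A = (8, 17)
D = (12/5, 10)
E = (-4, -2/3)

1. D_x = 12/5  [D divides FB with FD:DB = 2/5:3/5]
2. D_y = 10  [D divides FB with FD:DB = 2/5:3/5]
   → D = (12/5, 10)
3. A_x = 8  [line -3·x + 12/5·y + -84/5 = 0 ∩ |AC|² = 1241]
4. A_y = 17  [line -3·x + 12/5·y + -84/5 = 0 ∩ |AC|² = 1241]
   → A = (8, 17)
5. E_x = -4  [E is the centroid of △CGA]
6. E_y = -2/3  [E is the centroid of △CGA]
   → E = (-4, -2/3)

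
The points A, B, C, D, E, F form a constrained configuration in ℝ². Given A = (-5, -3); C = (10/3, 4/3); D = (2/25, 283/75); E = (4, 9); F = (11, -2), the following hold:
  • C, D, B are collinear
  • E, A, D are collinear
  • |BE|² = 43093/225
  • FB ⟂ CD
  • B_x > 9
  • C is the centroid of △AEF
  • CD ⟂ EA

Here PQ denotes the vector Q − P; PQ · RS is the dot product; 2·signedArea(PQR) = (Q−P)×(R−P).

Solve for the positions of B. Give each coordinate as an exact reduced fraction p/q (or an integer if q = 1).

1. B_x = 246/25  [C, D, B are collinear ∩ FB ⟂ CD]
2. B_y = -266/75  [C, D, B are collinear ∩ FB ⟂ CD]
   → B = (246/25, -266/75)

B = (246/25, -266/75)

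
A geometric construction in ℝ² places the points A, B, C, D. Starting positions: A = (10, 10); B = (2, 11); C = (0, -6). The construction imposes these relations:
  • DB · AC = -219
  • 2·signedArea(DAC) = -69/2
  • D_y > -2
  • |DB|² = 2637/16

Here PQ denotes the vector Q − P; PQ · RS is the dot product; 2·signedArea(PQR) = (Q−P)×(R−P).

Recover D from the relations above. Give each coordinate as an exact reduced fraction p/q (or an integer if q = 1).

1. D_x = 1/2  [2·signedArea(DAC) = -69/2 ∩ DB · AC = -219]
2. D_y = -7/4  [2·signedArea(DAC) = -69/2 ∩ DB · AC = -219]
   → D = (1/2, -7/4)

D = (1/2, -7/4)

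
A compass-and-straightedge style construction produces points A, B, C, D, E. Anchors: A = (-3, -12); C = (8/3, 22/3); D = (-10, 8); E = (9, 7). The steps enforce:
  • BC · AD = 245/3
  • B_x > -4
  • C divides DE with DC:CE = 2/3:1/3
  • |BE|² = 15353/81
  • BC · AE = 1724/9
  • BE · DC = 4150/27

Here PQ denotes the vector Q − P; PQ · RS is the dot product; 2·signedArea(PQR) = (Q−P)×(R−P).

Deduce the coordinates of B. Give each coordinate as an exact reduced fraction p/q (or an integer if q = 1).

1. B_x = -31/9  [BC · AE = 1724/9 ∩ BC · AD = 245/3]
2. B_y = 10/9  [BC · AE = 1724/9 ∩ BC · AD = 245/3]
   → B = (-31/9, 10/9)

B = (-31/9, 10/9)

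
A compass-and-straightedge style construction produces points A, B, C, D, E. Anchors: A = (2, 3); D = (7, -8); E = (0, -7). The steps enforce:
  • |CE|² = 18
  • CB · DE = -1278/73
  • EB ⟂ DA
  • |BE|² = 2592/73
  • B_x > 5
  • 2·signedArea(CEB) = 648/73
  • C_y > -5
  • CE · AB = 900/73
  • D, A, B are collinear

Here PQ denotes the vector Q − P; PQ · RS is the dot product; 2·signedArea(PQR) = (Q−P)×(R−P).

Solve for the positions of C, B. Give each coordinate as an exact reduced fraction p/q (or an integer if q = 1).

B = (396/73, -331/73)
C = (3, -4)

1. B_x = 396/73  [D, A, B are collinear ∩ EB ⟂ DA]
2. B_y = -331/73  [D, A, B are collinear ∩ EB ⟂ DA]
   → B = (396/73, -331/73)
3. C_x = 3  [2·signedArea(CEB) = 648/73 ∩ CB · DE = -1278/73]
4. C_y = -4  [2·signedArea(CEB) = 648/73 ∩ CB · DE = -1278/73]
   → C = (3, -4)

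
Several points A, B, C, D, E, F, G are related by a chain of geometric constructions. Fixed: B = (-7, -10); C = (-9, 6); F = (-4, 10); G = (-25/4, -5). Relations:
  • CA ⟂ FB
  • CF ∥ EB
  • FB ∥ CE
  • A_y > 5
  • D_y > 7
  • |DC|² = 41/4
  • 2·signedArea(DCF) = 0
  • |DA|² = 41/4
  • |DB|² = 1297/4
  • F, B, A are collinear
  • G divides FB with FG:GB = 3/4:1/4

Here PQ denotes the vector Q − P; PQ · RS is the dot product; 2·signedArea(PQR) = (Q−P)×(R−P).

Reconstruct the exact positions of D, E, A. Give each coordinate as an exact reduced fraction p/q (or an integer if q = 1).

1. D_x = -13/2  [line -4·x + 5·y + -66 = 0 ∩ |DB|² = 1297/4]
2. D_y = 8  [line -4·x + 5·y + -66 = 0 ∩ |DB|² = 1297/4]
   → D = (-13/2, 8)
3. E_x = -12  [CF ∥ EB ∩ FB ∥ CE]
4. E_y = -14  [CF ∥ EB ∩ FB ∥ CE]
   → E = (-12, -14)
5. A_x = -1921/409  [F, B, A are collinear ∩ CA ⟂ FB]
6. A_y = 2190/409  [F, B, A are collinear ∩ CA ⟂ FB]
   → A = (-1921/409, 2190/409)

A = (-1921/409, 2190/409)
D = (-13/2, 8)
E = (-12, -14)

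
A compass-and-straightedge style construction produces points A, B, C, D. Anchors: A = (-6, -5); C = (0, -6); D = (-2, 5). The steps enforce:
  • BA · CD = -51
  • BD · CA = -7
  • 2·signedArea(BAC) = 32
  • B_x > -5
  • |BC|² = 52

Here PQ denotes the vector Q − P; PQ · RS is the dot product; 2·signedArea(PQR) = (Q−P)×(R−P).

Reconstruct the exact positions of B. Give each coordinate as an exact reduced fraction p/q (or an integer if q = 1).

1. B_x = -4  [BA · CD = -51 ∩ 2·signedArea(BAC) = 32]
2. B_y = 0  [BA · CD = -51 ∩ 2·signedArea(BAC) = 32]
   → B = (-4, 0)

B = (-4, 0)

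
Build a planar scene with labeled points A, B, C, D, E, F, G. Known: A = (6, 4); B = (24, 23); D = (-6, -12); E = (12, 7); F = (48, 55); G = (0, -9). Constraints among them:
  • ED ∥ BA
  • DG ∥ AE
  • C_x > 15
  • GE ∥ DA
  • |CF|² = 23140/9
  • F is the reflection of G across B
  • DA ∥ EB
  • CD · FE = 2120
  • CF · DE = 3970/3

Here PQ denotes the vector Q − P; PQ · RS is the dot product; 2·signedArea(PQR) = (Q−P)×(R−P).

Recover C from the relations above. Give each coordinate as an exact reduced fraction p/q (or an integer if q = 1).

1. C_x = 16  [CF · DE = 3970/3 ∩ CD · FE = 2120]
2. C_y = 47/3  [CF · DE = 3970/3 ∩ CD · FE = 2120]
   → C = (16, 47/3)

C = (16, 47/3)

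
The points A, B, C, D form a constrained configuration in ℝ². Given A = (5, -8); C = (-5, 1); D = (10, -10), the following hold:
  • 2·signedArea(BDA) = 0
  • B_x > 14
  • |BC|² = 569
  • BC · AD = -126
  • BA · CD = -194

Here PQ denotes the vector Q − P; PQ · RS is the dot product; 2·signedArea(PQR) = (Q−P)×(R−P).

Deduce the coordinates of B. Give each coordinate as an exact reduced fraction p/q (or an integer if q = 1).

1. B_x = 15  [2·signedArea(BDA) = 0 ∩ BA · CD = -194]
2. B_y = -12  [2·signedArea(BDA) = 0 ∩ BA · CD = -194]
   → B = (15, -12)

B = (15, -12)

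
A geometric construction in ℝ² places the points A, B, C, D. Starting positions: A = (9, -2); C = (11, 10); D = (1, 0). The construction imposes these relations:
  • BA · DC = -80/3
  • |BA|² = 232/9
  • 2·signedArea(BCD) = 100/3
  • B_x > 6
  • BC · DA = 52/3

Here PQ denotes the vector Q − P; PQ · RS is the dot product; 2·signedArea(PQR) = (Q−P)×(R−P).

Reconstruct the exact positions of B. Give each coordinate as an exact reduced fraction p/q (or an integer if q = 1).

B = (7, 8/3)

1. B_x = 7  [BC · DA = 52/3 ∩ 2·signedArea(BCD) = 100/3]
2. B_y = 8/3  [BC · DA = 52/3 ∩ 2·signedArea(BCD) = 100/3]
   → B = (7, 8/3)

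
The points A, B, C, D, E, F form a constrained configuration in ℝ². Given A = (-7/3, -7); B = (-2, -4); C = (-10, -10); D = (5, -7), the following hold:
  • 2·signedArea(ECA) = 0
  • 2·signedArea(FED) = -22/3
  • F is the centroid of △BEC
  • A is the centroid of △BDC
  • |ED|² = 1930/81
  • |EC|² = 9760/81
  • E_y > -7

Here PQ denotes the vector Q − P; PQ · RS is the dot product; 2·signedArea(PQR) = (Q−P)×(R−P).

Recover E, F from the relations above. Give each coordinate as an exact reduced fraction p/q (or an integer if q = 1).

1. E_x = 2/9  [line -3·x + 23/3·y + 140/3 = 0 ∩ |EC|² = 9760/81]
2. E_y = -6  [line -3·x + 23/3·y + 140/3 = 0 ∩ |EC|² = 9760/81]
   → E = (2/9, -6)
3. F_x = -106/27  [F is the centroid of △BEC]
4. F_y = -20/3  [F is the centroid of △BEC]
   → F = (-106/27, -20/3)

E = (2/9, -6)
F = (-106/27, -20/3)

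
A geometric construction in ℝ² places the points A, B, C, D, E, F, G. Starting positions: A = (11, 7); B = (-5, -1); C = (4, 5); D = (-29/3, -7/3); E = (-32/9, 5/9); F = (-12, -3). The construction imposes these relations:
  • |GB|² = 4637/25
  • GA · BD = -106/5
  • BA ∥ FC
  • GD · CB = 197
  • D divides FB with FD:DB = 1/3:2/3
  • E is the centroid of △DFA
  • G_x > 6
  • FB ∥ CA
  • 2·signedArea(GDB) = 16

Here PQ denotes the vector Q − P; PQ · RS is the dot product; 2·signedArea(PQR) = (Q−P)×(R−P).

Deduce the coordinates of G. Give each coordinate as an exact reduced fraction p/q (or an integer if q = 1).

1. G_x = 34/5  [2·signedArea(GDB) = 16 ∩ GA · BD = -106/5]
2. G_y = 29/5  [2·signedArea(GDB) = 16 ∩ GA · BD = -106/5]
   → G = (34/5, 29/5)

G = (34/5, 29/5)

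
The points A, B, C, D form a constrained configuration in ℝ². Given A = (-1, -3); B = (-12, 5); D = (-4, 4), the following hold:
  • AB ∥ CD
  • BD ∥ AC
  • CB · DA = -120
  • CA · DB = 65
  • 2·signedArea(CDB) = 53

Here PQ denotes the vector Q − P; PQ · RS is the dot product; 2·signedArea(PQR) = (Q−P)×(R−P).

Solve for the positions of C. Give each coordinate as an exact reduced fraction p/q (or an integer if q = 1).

1. C_x = 7  [AB ∥ CD ∩ BD ∥ AC]
2. C_y = -4  [AB ∥ CD ∩ BD ∥ AC]
   → C = (7, -4)

C = (7, -4)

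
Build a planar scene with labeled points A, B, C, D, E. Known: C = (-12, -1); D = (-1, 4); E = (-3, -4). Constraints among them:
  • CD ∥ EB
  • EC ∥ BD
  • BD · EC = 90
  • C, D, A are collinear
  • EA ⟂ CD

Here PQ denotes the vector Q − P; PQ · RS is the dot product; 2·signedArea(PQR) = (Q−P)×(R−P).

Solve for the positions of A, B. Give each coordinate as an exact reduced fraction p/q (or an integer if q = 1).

A = (-414/73, 137/73)
B = (8, 1)

1. A_x = -414/73  [C, D, A are collinear ∩ EA ⟂ CD]
2. A_y = 137/73  [C, D, A are collinear ∩ EA ⟂ CD]
   → A = (-414/73, 137/73)
3. B_x = 8  [EC ∥ BD ∩ CD ∥ EB]
4. B_y = 1  [EC ∥ BD ∩ CD ∥ EB]
   → B = (8, 1)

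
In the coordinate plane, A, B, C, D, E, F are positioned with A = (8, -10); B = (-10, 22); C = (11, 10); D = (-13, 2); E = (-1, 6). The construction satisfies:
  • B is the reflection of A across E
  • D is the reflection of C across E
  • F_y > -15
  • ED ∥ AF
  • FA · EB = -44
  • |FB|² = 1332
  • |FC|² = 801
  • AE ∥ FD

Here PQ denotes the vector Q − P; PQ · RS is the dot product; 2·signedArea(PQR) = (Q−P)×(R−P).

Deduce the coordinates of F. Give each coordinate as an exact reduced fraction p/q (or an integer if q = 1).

F = (-4, -14)

1. F_x = -4  [AE ∥ FD ∩ ED ∥ AF]
2. F_y = -14  [AE ∥ FD ∩ ED ∥ AF]
   → F = (-4, -14)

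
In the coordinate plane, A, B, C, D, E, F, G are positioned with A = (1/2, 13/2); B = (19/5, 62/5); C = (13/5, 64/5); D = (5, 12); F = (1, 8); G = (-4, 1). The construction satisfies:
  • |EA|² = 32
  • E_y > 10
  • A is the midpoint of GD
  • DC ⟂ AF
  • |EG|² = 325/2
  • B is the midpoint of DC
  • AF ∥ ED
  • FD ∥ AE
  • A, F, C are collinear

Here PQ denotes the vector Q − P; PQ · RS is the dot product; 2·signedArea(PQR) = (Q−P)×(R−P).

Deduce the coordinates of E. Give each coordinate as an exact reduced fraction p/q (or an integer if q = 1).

1. E_x = 9/2  [AF ∥ ED ∩ FD ∥ AE]
2. E_y = 21/2  [AF ∥ ED ∩ FD ∥ AE]
   → E = (9/2, 21/2)

E = (9/2, 21/2)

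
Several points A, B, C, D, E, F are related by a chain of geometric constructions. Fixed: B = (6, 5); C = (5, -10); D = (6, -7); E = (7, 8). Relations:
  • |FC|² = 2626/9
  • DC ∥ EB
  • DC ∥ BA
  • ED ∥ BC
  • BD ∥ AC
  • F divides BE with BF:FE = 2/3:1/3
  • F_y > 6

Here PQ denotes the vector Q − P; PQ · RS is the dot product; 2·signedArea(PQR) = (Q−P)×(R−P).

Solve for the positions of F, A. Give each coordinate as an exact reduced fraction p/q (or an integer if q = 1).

A = (5, 2)
F = (20/3, 7)

1. F_x = 20/3  [F divides BE with BF:FE = 2/3:1/3]
2. F_y = 7  [F divides BE with BF:FE = 2/3:1/3]
   → F = (20/3, 7)
3. A_x = 5  [BD ∥ AC ∩ DC ∥ BA]
4. A_y = 2  [BD ∥ AC ∩ DC ∥ BA]
   → A = (5, 2)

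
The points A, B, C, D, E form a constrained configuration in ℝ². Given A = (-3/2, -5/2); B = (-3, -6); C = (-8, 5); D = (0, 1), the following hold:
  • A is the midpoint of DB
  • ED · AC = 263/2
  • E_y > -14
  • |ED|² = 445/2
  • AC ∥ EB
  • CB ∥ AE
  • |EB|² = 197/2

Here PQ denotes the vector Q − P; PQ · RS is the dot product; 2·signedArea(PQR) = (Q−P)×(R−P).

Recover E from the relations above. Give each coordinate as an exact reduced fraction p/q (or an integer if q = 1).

E = (7/2, -27/2)

1. E_x = 7/2  [AC ∥ EB ∩ CB ∥ AE]
2. E_y = -27/2  [AC ∥ EB ∩ CB ∥ AE]
   → E = (7/2, -27/2)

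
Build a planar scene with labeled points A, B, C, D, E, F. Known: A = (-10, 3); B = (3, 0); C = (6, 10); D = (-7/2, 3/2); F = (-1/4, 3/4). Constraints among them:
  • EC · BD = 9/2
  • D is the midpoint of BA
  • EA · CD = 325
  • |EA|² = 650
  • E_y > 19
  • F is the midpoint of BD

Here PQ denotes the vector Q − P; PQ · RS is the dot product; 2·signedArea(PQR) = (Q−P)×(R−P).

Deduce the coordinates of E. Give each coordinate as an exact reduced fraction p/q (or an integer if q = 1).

1. E_x = 9  [EA · CD = 325 ∩ EC · BD = 9/2]
2. E_y = 20  [EA · CD = 325 ∩ EC · BD = 9/2]
   → E = (9, 20)

E = (9, 20)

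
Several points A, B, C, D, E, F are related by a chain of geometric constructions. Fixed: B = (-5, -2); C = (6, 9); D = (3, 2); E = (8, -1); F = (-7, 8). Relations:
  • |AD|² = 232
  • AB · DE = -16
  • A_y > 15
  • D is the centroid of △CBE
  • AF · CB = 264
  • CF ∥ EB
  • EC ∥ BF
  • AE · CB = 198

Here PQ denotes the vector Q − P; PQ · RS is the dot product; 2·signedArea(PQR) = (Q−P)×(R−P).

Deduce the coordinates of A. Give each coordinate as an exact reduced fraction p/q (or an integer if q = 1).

1. A_x = 9  [AE · CB = 198 ∩ AB · DE = -16]
2. A_y = 16  [AE · CB = 198 ∩ AB · DE = -16]
   → A = (9, 16)

A = (9, 16)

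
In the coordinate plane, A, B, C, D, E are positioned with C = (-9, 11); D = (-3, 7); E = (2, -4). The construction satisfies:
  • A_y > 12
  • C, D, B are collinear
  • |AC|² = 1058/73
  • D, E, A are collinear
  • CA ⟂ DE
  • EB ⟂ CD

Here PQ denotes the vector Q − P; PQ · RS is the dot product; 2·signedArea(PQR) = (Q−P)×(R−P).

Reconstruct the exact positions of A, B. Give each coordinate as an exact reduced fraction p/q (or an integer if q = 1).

1. A_x = -404/73  [D, E, A are collinear ∩ CA ⟂ DE]
2. A_y = 918/73  [D, E, A are collinear ∩ CA ⟂ DE]
   → A = (-404/73, 918/73)
3. B_x = 72/13  [C, D, B are collinear ∩ EB ⟂ CD]
4. B_y = 17/13  [C, D, B are collinear ∩ EB ⟂ CD]
   → B = (72/13, 17/13)

A = (-404/73, 918/73)
B = (72/13, 17/13)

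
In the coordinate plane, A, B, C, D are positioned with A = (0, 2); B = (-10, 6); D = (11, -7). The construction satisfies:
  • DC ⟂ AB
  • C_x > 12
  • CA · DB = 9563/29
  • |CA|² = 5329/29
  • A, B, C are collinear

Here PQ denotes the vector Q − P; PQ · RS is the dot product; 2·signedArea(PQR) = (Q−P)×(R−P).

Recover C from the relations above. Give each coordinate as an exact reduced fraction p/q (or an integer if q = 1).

1. C_x = 365/29  [A, B, C are collinear ∩ DC ⟂ AB]
2. C_y = -88/29  [A, B, C are collinear ∩ DC ⟂ AB]
   → C = (365/29, -88/29)

C = (365/29, -88/29)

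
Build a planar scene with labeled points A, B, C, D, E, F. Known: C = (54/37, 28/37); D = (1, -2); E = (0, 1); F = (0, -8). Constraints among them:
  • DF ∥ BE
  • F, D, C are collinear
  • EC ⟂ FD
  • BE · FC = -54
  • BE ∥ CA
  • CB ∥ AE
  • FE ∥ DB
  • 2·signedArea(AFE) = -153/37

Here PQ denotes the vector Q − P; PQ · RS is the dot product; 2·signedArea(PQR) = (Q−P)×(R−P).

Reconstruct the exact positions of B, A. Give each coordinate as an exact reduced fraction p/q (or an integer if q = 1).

A = (17/37, -194/37)
B = (1, 7)

1. B_x = 1  [DF ∥ BE ∩ FE ∥ DB]
2. B_y = 7  [DF ∥ BE ∩ FE ∥ DB]
   → B = (1, 7)
3. A_x = 17/37  [CB ∥ AE ∩ BE ∥ CA]
4. A_y = -194/37  [CB ∥ AE ∩ BE ∥ CA]
   → A = (17/37, -194/37)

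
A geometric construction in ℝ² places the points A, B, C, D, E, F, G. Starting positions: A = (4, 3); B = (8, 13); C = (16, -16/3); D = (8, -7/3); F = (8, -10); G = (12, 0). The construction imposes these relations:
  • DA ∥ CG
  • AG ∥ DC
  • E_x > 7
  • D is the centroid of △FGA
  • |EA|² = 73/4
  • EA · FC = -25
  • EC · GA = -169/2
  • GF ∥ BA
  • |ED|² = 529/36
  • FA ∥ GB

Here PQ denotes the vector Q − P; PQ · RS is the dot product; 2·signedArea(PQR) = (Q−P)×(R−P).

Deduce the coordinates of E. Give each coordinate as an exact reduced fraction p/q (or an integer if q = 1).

E = (8, 3/2)

1. E_x = 8  [EC · GA = -169/2 ∩ EA · FC = -25]
2. E_y = 3/2  [EC · GA = -169/2 ∩ EA · FC = -25]
   → E = (8, 3/2)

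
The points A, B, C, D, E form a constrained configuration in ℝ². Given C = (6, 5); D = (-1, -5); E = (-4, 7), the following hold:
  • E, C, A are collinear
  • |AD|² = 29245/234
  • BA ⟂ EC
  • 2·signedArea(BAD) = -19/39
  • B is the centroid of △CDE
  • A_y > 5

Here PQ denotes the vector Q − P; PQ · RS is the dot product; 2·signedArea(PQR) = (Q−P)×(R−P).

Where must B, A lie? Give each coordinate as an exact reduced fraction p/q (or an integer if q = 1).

A = (83/78, 467/78)
B = (1/3, 7/3)

1. B_x = 1/3  [B is the centroid of △CDE]
2. B_y = 7/3  [B is the centroid of △CDE]
   → B = (1/3, 7/3)
3. A_x = 83/78  [E, C, A are collinear ∩ BA ⟂ EC]
4. A_y = 467/78  [E, C, A are collinear ∩ BA ⟂ EC]
   → A = (83/78, 467/78)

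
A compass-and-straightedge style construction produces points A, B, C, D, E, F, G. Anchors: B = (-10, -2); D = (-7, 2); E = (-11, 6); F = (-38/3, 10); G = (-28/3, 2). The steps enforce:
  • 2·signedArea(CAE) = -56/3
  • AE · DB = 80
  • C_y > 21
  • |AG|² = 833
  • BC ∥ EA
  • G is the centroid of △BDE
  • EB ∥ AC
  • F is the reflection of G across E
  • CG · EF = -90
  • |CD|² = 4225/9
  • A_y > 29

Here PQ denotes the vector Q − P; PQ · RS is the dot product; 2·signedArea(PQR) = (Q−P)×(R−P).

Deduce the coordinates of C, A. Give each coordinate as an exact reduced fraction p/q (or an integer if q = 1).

A = (-49/3, 30)
C = (-46/3, 22)

1. C_x = -46/3  [line 5/3·x + -4·y + 1022/9 = 0 ∩ |CD|² = 4225/9]
2. C_y = 22  [line 5/3·x + -4·y + 1022/9 = 0 ∩ |CD|² = 4225/9]
   → C = (-46/3, 22)
3. A_x = -49/3  [2·signedArea(CAE) = -56/3 ∩ EB ∥ AC]
4. A_y = 30  [2·signedArea(CAE) = -56/3 ∩ EB ∥ AC]
   → A = (-49/3, 30)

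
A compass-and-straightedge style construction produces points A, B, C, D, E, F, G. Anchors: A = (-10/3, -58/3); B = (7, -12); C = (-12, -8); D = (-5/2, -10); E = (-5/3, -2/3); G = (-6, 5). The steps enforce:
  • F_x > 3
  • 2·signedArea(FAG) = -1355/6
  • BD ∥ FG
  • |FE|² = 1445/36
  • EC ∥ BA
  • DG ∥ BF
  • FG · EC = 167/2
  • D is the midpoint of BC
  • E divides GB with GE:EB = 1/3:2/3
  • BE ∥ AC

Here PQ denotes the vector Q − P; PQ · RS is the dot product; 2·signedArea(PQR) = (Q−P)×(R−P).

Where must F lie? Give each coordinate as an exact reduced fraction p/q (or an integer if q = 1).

F = (7/2, 3)

1. F_x = 7/2  [BD ∥ FG ∩ DG ∥ BF]
2. F_y = 3  [BD ∥ FG ∩ DG ∥ BF]
   → F = (7/2, 3)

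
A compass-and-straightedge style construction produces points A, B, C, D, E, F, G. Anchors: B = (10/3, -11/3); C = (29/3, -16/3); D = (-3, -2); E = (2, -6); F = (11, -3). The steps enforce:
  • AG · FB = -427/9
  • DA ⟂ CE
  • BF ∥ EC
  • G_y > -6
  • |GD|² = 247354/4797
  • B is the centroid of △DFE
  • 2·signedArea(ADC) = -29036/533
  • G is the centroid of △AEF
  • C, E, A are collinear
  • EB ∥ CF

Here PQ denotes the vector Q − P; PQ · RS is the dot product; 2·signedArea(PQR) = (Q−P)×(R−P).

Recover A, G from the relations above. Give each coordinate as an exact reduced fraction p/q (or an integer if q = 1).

1. A_x = -1395/533  [C, E, A are collinear ∩ DA ⟂ CE]
2. A_y = -3412/533  [C, E, A are collinear ∩ DA ⟂ CE]
   → A = (-1395/533, -3412/533)
3. G_x = 5534/1599  [G is the centroid of △AEF]
4. G_y = -8209/1599  [G is the centroid of △AEF]
   → G = (5534/1599, -8209/1599)

A = (-1395/533, -3412/533)
G = (5534/1599, -8209/1599)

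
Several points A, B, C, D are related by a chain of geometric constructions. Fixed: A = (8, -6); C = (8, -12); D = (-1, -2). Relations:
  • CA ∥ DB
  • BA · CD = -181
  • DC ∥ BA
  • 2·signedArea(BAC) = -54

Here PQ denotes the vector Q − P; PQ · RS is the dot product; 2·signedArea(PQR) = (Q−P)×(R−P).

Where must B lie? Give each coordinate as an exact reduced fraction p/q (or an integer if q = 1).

1. B_x = -1  [DC ∥ BA ∩ CA ∥ DB]
2. B_y = 4  [DC ∥ BA ∩ CA ∥ DB]
   → B = (-1, 4)

B = (-1, 4)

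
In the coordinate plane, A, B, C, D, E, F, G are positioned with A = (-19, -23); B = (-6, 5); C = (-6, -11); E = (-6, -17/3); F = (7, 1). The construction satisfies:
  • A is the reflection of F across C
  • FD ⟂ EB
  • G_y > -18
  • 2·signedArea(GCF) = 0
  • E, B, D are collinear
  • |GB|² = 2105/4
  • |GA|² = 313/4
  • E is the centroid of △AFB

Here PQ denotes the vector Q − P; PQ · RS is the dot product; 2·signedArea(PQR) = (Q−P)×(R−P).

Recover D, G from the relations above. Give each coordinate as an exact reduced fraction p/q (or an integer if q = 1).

1. D_x = -6  [E, B, D are collinear ∩ FD ⟂ EB]
2. D_y = 1  [E, B, D are collinear ∩ FD ⟂ EB]
   → D = (-6, 1)
3. G_x = -25/2  [line -12·x + 13·y + 71 = 0 ∩ |GA|² = 313/4]
4. G_y = -17  [line -12·x + 13·y + 71 = 0 ∩ |GA|² = 313/4]
   → G = (-25/2, -17)

D = (-6, 1)
G = (-25/2, -17)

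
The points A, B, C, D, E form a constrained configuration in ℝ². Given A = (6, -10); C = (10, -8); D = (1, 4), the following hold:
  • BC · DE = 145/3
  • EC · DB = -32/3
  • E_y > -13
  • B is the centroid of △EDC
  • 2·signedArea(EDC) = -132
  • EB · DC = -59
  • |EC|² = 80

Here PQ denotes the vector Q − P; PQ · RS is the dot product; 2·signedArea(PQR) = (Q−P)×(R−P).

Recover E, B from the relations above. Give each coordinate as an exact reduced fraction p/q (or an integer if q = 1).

1. E_x = 2  [line 12·x + 9·y + 84 = 0 ∩ |EC|² = 80]
2. E_y = -12  [line 12·x + 9·y + 84 = 0 ∩ |EC|² = 80]
   → E = (2, -12)
3. B_x = 13/3  [EC · DB = -32/3 ∩ B is the centroid of △EDC]
4. B_y = -16/3  [EC · DB = -32/3 ∩ B is the centroid of △EDC]
   → B = (13/3, -16/3)

B = (13/3, -16/3)
E = (2, -12)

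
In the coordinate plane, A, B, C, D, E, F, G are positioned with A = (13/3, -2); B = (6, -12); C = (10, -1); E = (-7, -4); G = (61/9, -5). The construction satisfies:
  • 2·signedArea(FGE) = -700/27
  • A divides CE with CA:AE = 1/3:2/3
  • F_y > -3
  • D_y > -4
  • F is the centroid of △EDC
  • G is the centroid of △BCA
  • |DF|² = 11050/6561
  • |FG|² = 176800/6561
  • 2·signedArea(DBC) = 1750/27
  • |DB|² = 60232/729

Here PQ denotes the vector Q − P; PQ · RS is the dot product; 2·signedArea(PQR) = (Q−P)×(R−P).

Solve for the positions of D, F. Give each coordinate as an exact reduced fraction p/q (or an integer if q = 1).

D = (88/27, -10/3)
F = (169/81, -25/9)

1. D_x = 88/27  [line -11·x + 4·y + 1328/27 = 0 ∩ |DB|² = 60232/729]
2. D_y = -10/3  [line -11·x + 4·y + 1328/27 = 0 ∩ |DB|² = 60232/729]
   → D = (88/27, -10/3)
3. F_x = 169/81  [F is the centroid of △EDC]
4. F_y = -25/9  [F is the centroid of △EDC]
   → F = (169/81, -25/9)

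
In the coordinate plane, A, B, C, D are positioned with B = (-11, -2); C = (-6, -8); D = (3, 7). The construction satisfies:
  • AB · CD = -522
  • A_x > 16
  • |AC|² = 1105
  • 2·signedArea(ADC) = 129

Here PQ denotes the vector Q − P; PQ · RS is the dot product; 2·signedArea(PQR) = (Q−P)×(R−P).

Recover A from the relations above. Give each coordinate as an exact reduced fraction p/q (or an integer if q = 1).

1. A_x = 17  [AB · CD = -522 ∩ 2·signedArea(ADC) = 129]
2. A_y = 16  [AB · CD = -522 ∩ 2·signedArea(ADC) = 129]
   → A = (17, 16)

A = (17, 16)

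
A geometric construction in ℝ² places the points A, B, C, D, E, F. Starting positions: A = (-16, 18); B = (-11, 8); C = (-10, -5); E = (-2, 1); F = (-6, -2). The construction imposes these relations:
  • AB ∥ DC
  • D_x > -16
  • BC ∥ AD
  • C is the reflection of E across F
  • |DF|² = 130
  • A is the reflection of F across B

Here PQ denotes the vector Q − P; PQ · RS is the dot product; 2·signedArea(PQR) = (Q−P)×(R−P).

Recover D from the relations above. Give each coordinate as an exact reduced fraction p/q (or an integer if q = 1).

1. D_x = -15  [AB ∥ DC ∩ BC ∥ AD]
2. D_y = 5  [AB ∥ DC ∩ BC ∥ AD]
   → D = (-15, 5)

D = (-15, 5)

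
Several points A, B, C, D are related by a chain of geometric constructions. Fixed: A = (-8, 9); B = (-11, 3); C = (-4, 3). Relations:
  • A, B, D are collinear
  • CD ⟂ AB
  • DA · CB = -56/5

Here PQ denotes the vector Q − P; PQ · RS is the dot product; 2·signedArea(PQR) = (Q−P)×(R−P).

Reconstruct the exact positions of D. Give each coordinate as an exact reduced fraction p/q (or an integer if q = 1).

D = (-48/5, 29/5)

1. D_x = -48/5  [A, B, D are collinear ∩ CD ⟂ AB]
2. D_y = 29/5  [A, B, D are collinear ∩ CD ⟂ AB]
   → D = (-48/5, 29/5)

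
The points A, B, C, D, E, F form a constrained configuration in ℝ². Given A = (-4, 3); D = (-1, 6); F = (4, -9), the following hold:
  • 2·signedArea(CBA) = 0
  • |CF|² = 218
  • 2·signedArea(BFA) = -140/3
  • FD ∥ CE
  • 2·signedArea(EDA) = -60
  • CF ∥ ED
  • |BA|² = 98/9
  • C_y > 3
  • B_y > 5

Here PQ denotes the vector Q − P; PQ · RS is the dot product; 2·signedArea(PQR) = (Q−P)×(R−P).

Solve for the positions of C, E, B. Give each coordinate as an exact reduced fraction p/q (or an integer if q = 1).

B = (-5/3, 16/3)
C = (-3, 4)
E = (-8, 19)

1. B_x = -5/3  [line -12·x + -8·y + 68/3 = 0 ∩ |BA|² = 98/9]
2. B_y = 16/3  [line -12·x + -8·y + 68/3 = 0 ∩ |BA|² = 98/9]
   → B = (-5/3, 16/3)
3. C_x = -3  [line 7/3·x + -7/3·y + 49/3 = 0 ∩ |CF|² = 218]
4. C_y = 4  [line 7/3·x + -7/3·y + 49/3 = 0 ∩ |CF|² = 218]
   → C = (-3, 4)
5. E_x = -8  [CF ∥ ED ∩ FD ∥ CE]
6. E_y = 19  [CF ∥ ED ∩ FD ∥ CE]
   → E = (-8, 19)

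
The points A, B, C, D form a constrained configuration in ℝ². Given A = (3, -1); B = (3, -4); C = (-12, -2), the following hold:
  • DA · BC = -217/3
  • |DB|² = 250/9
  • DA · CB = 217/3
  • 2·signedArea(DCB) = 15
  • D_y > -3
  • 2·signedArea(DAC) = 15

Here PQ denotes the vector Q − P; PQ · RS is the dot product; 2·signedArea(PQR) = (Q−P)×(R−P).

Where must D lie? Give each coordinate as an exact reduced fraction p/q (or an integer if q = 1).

D = (-2, -7/3)

1. D_x = -2  [2·signedArea(DAC) = 15 ∩ 2·signedArea(DCB) = 15]
2. D_y = -7/3  [2·signedArea(DAC) = 15 ∩ 2·signedArea(DCB) = 15]
   → D = (-2, -7/3)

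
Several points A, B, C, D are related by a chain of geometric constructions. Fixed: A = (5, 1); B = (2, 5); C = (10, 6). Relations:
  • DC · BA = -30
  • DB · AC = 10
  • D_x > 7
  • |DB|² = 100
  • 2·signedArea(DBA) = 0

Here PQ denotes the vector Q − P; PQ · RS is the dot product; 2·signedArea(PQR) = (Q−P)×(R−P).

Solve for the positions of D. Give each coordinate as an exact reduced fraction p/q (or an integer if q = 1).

1. D_x = 8  [2·signedArea(DBA) = 0 ∩ DC · BA = -30]
2. D_y = -3  [2·signedArea(DBA) = 0 ∩ DC · BA = -30]
   → D = (8, -3)

D = (8, -3)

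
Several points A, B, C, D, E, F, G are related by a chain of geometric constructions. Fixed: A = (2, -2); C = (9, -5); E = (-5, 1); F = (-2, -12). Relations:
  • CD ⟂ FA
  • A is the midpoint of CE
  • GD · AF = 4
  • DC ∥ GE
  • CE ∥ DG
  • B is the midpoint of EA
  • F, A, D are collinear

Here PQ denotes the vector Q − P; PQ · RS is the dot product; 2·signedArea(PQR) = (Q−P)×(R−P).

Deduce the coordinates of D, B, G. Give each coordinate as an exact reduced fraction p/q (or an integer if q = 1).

B = (-3/2, -1/2)
D = (56/29, -63/29)
G = (-350/29, 111/29)

1. D_x = 56/29  [F, A, D are collinear ∩ CD ⟂ FA]
2. D_y = -63/29  [F, A, D are collinear ∩ CD ⟂ FA]
   → D = (56/29, -63/29)
3. B_x = -3/2  [B is the midpoint of EA]
4. B_y = -1/2  [B is the midpoint of EA]
   → B = (-3/2, -1/2)
5. G_x = -350/29  [DC ∥ GE ∩ CE ∥ DG]
6. G_y = 111/29  [DC ∥ GE ∩ CE ∥ DG]
   → G = (-350/29, 111/29)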